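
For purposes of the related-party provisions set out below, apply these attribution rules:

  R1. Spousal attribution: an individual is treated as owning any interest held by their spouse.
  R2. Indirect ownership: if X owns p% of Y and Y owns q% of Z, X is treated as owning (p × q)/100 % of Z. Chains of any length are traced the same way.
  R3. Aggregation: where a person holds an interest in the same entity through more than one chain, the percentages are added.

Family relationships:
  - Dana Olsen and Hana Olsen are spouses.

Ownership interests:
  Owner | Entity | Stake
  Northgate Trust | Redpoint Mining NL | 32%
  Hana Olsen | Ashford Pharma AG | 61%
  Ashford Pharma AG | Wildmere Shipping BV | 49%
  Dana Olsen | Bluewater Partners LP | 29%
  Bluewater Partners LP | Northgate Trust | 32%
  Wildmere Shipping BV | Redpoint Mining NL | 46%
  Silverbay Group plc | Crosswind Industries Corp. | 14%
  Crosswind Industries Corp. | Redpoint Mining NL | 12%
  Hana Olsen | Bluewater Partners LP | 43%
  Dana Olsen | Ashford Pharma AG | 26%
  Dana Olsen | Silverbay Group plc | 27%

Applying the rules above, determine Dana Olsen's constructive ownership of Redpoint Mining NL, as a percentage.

By spousal attribution (R1), Dana Olsen is treated as also owning Hana Olsen's interest in Ashford Pharma AG, giving 26% + 61% = 87%.
By spousal attribution (R1), Dana Olsen is treated as also owning Hana Olsen's interest in Bluewater Partners LP, giving 29% + 43% = 72%.
Chain via Silverbay Group plc → Crosswind Industries Corp. (R2): 27% × 14% × 12% = 0.4536% of Redpoint Mining NL.
Chain via Ashford Pharma AG → Wildmere Shipping BV (R2): 87% × 49% × 46% = 19.6098% of Redpoint Mining NL.
Chain via Bluewater Partners LP → Northgate Trust (R2): 72% × 32% × 32% = 7.3728% of Redpoint Mining NL.
Aggregating (R3): 0.4536% + 19.6098% + 7.3728% = 27.4362%.

27.4362%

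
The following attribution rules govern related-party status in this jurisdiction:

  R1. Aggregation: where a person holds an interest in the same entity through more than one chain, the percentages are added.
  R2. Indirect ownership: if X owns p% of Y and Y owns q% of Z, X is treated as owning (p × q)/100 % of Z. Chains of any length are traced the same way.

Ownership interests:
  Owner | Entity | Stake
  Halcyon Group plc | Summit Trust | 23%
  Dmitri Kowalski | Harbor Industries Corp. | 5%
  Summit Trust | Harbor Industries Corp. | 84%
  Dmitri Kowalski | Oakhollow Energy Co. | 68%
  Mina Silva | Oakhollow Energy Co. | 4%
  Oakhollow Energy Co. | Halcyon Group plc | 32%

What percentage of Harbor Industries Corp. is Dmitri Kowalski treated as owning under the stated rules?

Chain via Oakhollow Energy Co. → Halcyon Group plc → Summit Trust (R2): 68% × 32% × 23% × 84% = 4.204032% of Harbor Industries Corp.
Direct interest in Harbor Industries Corp: 5%.
Aggregating (R1): 4.204032% + 5% = 9.204032%.

9.204032%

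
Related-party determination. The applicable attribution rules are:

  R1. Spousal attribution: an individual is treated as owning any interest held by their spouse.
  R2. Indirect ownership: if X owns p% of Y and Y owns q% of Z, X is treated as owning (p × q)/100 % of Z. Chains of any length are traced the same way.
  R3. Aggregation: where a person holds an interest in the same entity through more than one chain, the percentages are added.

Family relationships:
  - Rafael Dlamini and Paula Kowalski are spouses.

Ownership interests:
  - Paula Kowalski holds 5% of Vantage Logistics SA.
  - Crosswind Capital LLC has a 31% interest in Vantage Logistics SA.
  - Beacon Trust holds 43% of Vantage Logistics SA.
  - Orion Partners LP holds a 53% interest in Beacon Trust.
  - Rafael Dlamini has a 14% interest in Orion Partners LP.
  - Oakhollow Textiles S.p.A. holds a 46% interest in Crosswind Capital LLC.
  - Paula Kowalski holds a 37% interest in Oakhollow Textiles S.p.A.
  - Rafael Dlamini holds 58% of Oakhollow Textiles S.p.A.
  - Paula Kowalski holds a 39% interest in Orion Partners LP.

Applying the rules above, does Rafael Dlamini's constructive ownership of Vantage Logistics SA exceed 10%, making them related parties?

By spousal attribution (R1), Rafael Dlamini is treated as also owning Paula Kowalski's interest in Oakhollow Textiles S.p.A, giving 58% + 37% = 95%.
By spousal attribution (R1), Rafael Dlamini is treated as also owning Paula Kowalski's interest in Orion Partners LP, giving 14% + 39% = 53%.
By spousal attribution (R1), Rafael Dlamini is treated as owning Paula Kowalski's 5% interest in Vantage Logistics SA.
Chain via Oakhollow Textiles S.p.A. → Crosswind Capital LLC (R2): 95% × 46% × 31% = 13.547% of Vantage Logistics SA.
Chain via Orion Partners LP → Beacon Trust (R2): 53% × 53% × 43% = 12.0787% of Vantage Logistics SA.
Direct interest in Vantage Logistics SA: 5%.
Aggregating (R3): 13.547% + 12.0787% + 5% = 30.6257%.
30.6257% exceeds the 10% threshold, so Rafael is a related party to Vantage Logistics SA.

Yes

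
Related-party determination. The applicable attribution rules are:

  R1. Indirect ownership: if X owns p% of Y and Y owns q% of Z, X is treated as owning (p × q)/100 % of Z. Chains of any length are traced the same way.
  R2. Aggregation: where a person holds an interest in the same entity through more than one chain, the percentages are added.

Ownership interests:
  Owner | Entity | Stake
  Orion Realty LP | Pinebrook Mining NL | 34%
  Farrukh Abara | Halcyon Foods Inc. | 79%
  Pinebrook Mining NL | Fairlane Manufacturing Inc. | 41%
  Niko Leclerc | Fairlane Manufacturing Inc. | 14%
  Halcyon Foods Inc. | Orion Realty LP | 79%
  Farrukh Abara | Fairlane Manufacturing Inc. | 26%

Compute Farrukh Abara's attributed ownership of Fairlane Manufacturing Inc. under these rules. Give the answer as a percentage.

34.699954%

Chain via Halcyon Foods Inc. → Orion Realty LP → Pinebrook Mining NL (R1): 79% × 79% × 34% × 41% = 8.699954% of Fairlane Manufacturing Inc.
Direct interest in Fairlane Manufacturing Inc: 26%.
Aggregating (R2): 8.699954% + 26% = 34.699954%.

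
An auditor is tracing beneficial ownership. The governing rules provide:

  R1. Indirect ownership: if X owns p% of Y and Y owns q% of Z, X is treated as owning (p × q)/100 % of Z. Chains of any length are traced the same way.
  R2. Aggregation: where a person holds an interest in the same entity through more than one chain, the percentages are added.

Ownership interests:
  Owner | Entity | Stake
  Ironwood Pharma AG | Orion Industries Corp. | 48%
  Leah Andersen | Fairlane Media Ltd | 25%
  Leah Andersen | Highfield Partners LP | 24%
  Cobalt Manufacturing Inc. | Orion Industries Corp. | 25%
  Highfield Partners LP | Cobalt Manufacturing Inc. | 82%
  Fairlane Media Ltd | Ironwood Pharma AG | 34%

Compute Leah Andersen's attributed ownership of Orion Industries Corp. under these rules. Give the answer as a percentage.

9%

Chain via Highfield Partners LP → Cobalt Manufacturing Inc. (R1): 24% × 82% × 25% = 4.92% of Orion Industries Corp.
Chain via Fairlane Media Ltd → Ironwood Pharma AG (R1): 25% × 34% × 48% = 4.08% of Orion Industries Corp.
Aggregating (R2): 4.92% + 4.08% = 9%.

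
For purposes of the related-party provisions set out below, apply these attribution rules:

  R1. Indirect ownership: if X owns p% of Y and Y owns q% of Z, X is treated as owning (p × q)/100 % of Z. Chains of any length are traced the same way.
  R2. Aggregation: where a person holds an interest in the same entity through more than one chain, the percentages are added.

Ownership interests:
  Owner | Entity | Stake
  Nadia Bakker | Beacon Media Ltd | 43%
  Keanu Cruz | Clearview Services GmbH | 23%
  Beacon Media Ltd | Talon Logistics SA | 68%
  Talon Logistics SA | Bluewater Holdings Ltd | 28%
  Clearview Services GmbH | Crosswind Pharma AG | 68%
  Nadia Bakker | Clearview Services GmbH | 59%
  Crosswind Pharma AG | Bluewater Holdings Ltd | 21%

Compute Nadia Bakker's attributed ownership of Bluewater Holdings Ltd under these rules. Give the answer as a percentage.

16.6124%

Chain via Beacon Media Ltd → Talon Logistics SA (R1): 43% × 68% × 28% = 8.1872% of Bluewater Holdings Ltd.
Chain via Clearview Services GmbH → Crosswind Pharma AG (R1): 59% × 68% × 21% = 8.4252% of Bluewater Holdings Ltd.
Aggregating (R2): 8.1872% + 8.4252% = 16.6124%.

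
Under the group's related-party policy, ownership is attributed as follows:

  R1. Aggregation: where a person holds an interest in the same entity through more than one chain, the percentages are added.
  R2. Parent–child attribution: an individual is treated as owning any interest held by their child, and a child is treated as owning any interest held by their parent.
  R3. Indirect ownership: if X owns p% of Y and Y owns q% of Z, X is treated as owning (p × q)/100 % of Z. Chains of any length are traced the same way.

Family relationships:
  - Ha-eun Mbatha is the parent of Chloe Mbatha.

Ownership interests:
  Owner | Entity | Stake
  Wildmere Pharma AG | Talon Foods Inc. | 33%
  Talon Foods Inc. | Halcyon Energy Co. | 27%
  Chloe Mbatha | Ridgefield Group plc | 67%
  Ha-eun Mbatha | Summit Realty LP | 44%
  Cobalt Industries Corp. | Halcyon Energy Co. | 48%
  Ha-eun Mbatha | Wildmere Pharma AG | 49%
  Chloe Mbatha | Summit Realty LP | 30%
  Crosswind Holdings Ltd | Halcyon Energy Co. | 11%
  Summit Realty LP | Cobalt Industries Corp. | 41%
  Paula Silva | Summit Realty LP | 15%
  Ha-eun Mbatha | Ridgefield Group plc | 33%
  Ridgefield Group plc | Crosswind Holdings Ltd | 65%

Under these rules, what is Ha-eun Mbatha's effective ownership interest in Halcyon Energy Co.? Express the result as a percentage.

26.0791%

By parent–child attribution (R2), Ha-eun Mbatha is treated as also owning Chloe Mbatha's interest in Summit Realty LP, giving 44% + 30% = 74%.
By parent–child attribution (R2), Ha-eun Mbatha is treated as also owning Chloe Mbatha's interest in Ridgefield Group plc, giving 33% + 67% = 100%.
Chain via Summit Realty LP → Cobalt Industries Corp. (R3): 74% × 41% × 48% = 14.5632% of Halcyon Energy Co.
Chain via Wildmere Pharma AG → Talon Foods Inc. (R3): 49% × 33% × 27% = 4.3659% of Halcyon Energy Co.
Chain via Ridgefield Group plc → Crosswind Holdings Ltd (R3): 100% × 65% × 11% = 7.15% of Halcyon Energy Co.
Aggregating (R1): 14.5632% + 4.3659% + 7.15% = 26.0791%.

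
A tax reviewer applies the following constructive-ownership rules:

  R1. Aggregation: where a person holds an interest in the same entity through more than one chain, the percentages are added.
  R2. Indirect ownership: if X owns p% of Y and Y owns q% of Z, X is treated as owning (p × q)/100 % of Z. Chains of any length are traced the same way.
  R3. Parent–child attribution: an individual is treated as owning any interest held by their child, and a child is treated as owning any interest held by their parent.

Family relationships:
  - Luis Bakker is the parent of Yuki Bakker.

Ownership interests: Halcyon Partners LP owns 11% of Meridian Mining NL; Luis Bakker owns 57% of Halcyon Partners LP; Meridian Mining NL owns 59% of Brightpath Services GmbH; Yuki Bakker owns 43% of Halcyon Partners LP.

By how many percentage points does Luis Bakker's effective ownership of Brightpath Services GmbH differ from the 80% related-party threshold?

By parent–child attribution (R3), Luis Bakker is treated as also owning Yuki Bakker's interest in Halcyon Partners LP, giving 57% + 43% = 100%.
Chain via Halcyon Partners LP → Meridian Mining NL (R2): 100% × 11% × 59% = 6.49% of Brightpath Services GmbH.
6.49% falls short of the 80% threshold by 73.51 percentage points.

73.51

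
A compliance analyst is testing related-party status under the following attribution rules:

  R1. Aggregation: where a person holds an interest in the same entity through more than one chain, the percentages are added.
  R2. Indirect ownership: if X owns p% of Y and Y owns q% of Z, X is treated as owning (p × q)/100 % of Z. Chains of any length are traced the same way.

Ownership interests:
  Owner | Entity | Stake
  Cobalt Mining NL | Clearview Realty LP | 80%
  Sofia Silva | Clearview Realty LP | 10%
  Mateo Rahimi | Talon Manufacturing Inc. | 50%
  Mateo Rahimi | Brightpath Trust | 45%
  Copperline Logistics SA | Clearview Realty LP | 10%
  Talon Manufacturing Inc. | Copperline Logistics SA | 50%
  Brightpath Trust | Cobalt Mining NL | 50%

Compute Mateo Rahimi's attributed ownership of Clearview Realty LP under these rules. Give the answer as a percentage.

Chain via Brightpath Trust → Cobalt Mining NL (R2): 45% × 50% × 80% = 18% of Clearview Realty LP.
Chain via Talon Manufacturing Inc. → Copperline Logistics SA (R2): 50% × 50% × 10% = 2.5% of Clearview Realty LP.
Aggregating (R1): 18% + 2.5% = 20.5%.

20.5%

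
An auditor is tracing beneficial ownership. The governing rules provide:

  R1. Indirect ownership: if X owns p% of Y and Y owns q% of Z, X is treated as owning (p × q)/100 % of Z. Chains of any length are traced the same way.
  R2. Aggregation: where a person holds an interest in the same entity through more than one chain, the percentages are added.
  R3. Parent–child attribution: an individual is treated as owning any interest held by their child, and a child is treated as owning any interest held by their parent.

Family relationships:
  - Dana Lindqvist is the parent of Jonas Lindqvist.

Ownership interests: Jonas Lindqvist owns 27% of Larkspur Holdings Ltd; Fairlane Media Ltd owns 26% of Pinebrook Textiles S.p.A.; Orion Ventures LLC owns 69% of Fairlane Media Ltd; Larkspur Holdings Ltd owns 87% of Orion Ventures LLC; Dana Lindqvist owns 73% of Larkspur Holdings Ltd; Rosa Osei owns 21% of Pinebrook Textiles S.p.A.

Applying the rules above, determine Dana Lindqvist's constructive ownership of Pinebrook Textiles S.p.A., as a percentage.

15.6078%

By parent–child attribution (R3), Dana Lindqvist is treated as also owning Jonas Lindqvist's interest in Larkspur Holdings Ltd, giving 73% + 27% = 100%.
Chain via Larkspur Holdings Ltd → Orion Ventures LLC → Fairlane Media Ltd (R1): 100% × 87% × 69% × 26% = 15.6078% of Pinebrook Textiles S.p.A.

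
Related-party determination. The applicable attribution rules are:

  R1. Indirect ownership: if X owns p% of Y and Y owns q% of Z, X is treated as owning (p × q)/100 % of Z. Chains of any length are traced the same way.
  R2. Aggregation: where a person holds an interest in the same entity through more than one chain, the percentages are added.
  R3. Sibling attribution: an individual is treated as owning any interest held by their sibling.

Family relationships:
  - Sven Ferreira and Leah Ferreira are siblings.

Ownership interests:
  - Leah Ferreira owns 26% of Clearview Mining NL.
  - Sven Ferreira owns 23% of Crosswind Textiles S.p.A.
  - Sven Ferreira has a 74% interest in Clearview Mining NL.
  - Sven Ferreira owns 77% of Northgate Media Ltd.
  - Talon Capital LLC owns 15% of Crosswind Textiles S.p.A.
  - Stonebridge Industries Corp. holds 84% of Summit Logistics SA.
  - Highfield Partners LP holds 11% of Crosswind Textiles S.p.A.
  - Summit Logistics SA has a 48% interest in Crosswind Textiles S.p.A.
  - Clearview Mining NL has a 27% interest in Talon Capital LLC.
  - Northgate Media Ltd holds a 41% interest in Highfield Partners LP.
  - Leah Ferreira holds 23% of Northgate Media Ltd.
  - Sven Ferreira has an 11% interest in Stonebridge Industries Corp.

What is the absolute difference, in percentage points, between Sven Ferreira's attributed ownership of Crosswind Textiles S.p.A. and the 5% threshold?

30.9952

By sibling attribution (R3), Sven Ferreira is treated as also owning Leah Ferreira's interest in Northgate Media Ltd, giving 77% + 23% = 100%.
By sibling attribution (R3), Sven Ferreira is treated as also owning Leah Ferreira's interest in Clearview Mining NL, giving 74% + 26% = 100%.
Chain via Northgate Media Ltd → Highfield Partners LP (R1): 100% × 41% × 11% = 4.51% of Crosswind Textiles S.p.A.
Chain via Stonebridge Industries Corp. → Summit Logistics SA (R1): 11% × 84% × 48% = 4.4352% of Crosswind Textiles S.p.A.
Chain via Clearview Mining NL → Talon Capital LLC (R1): 100% × 27% × 15% = 4.05% of Crosswind Textiles S.p.A.
Direct interest in Crosswind Textiles S.p.A: 23%.
Aggregating (R2): 4.51% + 4.4352% + 4.05% + 23% = 35.9952%.
35.9952% exceeds the 5% threshold by 30.9952 percentage points.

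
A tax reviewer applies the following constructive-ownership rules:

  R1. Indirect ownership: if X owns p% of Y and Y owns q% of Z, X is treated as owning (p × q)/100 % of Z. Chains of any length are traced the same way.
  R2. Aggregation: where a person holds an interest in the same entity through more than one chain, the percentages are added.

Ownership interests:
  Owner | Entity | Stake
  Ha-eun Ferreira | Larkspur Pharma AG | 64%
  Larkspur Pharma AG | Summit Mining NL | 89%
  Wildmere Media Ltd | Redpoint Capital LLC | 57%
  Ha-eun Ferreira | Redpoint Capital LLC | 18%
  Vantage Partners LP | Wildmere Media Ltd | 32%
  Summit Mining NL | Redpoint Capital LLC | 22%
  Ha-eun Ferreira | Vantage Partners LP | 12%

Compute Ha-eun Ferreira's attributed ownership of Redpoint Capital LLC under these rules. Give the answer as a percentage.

Chain via Vantage Partners LP → Wildmere Media Ltd (R1): 12% × 32% × 57% = 2.1888% of Redpoint Capital LLC.
Chain via Larkspur Pharma AG → Summit Mining NL (R1): 64% × 89% × 22% = 12.5312% of Redpoint Capital LLC.
Direct interest in Redpoint Capital LLC: 18%.
Aggregating (R2): 2.1888% + 12.5312% + 18% = 32.72%.

32.72%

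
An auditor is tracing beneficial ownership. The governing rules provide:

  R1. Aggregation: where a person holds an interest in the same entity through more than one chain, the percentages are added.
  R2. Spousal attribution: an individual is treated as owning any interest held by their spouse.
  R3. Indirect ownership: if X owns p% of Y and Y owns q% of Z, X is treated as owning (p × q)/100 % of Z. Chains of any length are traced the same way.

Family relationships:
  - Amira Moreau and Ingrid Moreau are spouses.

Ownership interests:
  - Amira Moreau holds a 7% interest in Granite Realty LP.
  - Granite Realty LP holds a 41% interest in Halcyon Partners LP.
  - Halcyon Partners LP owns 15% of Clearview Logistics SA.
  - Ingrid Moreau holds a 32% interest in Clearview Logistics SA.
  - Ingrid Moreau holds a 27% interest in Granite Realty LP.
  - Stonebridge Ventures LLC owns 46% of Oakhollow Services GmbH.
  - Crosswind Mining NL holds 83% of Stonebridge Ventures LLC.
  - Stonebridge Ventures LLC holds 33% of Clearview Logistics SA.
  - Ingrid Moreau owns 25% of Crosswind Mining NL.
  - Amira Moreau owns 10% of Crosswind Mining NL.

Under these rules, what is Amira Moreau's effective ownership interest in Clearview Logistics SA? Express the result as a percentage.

By spousal attribution (R2), Amira Moreau is treated as also owning Ingrid Moreau's interest in Crosswind Mining NL, giving 10% + 25% = 35%.
By spousal attribution (R2), Amira Moreau is treated as also owning Ingrid Moreau's interest in Granite Realty LP, giving 7% + 27% = 34%.
By spousal attribution (R2), Amira Moreau is treated as owning Ingrid Moreau's 32% interest in Clearview Logistics SA.
Chain via Crosswind Mining NL → Stonebridge Ventures LLC (R3): 35% × 83% × 33% = 9.5865% of Clearview Logistics SA.
Chain via Granite Realty LP → Halcyon Partners LP (R3): 34% × 41% × 15% = 2.091% of Clearview Logistics SA.
Direct interest in Clearview Logistics SA: 32%.
Aggregating (R1): 9.5865% + 2.091% + 32% = 43.6775%.

43.6775%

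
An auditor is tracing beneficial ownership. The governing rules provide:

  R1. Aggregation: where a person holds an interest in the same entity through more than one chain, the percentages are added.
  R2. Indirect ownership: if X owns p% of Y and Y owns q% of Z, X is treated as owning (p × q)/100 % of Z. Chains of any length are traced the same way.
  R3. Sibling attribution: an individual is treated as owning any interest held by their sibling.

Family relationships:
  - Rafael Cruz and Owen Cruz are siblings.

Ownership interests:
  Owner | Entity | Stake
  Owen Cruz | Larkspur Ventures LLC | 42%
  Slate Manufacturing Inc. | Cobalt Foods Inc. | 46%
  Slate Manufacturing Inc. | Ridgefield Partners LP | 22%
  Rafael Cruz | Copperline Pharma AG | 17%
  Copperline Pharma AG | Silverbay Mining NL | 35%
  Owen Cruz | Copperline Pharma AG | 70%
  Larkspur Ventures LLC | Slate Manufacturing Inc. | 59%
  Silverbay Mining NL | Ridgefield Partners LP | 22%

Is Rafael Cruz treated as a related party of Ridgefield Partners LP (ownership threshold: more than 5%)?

By sibling attribution (R3), Rafael Cruz is treated as also owning Owen Cruz's interest in Copperline Pharma AG, giving 17% + 70% = 87%.
By sibling attribution (R3), Rafael Cruz is treated as owning Owen Cruz's 42% interest in Larkspur Ventures LLC.
Chain via Copperline Pharma AG → Silverbay Mining NL (R2): 87% × 35% × 22% = 6.699% of Ridgefield Partners LP.
Chain via Larkspur Ventures LLC → Slate Manufacturing Inc. (R2): 42% × 59% × 22% = 5.4516% of Ridgefield Partners LP.
Aggregating (R1): 6.699% + 5.4516% = 12.1506%.
12.1506% exceeds the 5% threshold, so Rafael is a related party to Ridgefield Partners LP.

Yes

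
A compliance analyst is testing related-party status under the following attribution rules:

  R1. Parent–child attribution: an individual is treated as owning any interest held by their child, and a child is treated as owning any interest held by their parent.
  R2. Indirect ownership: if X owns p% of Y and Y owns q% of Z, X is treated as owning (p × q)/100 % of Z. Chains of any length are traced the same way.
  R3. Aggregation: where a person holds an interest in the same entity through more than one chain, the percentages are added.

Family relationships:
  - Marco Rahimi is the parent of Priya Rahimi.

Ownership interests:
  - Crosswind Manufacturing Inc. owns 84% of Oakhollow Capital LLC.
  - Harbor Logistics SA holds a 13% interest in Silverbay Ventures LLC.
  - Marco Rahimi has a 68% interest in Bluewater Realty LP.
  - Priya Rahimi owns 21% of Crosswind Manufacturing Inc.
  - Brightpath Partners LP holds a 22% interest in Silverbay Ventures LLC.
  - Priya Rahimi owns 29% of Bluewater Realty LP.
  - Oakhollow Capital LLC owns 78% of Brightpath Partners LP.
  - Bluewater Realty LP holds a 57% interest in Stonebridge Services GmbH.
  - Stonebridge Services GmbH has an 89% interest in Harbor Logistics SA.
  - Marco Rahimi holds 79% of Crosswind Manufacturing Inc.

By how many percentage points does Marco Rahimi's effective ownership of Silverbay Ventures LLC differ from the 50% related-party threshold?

By parent–child attribution (R1), Marco Rahimi is treated as also owning Priya Rahimi's interest in Crosswind Manufacturing Inc, giving 79% + 21% = 100%.
By parent–child attribution (R1), Marco Rahimi is treated as also owning Priya Rahimi's interest in Bluewater Realty LP, giving 68% + 29% = 97%.
Chain via Crosswind Manufacturing Inc. → Oakhollow Capital LLC → Brightpath Partners LP (R2): 100% × 84% × 78% × 22% = 14.4144% of Silverbay Ventures LLC.
Chain via Bluewater Realty LP → Stonebridge Services GmbH → Harbor Logistics SA (R2): 97% × 57% × 89% × 13% = 6.397053% of Silverbay Ventures LLC.
Aggregating (R3): 14.4144% + 6.397053% = 20.811453%.
20.811453% falls short of the 50% threshold by 29.188547 percentage points.

29.188547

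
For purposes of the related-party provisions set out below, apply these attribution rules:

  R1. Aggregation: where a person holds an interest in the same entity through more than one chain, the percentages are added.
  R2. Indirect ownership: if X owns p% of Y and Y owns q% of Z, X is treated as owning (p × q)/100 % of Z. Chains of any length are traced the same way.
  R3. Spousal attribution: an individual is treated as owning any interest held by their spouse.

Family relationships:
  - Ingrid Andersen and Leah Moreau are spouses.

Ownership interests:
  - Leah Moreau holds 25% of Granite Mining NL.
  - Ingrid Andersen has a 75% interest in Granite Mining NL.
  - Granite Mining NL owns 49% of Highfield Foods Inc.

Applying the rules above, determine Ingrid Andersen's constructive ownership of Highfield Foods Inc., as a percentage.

49%

By spousal attribution (R3), Ingrid Andersen is treated as also owning Leah Moreau's interest in Granite Mining NL, giving 75% + 25% = 100%.
Chain via Granite Mining NL (R2): 100% × 49% = 49% of Highfield Foods Inc.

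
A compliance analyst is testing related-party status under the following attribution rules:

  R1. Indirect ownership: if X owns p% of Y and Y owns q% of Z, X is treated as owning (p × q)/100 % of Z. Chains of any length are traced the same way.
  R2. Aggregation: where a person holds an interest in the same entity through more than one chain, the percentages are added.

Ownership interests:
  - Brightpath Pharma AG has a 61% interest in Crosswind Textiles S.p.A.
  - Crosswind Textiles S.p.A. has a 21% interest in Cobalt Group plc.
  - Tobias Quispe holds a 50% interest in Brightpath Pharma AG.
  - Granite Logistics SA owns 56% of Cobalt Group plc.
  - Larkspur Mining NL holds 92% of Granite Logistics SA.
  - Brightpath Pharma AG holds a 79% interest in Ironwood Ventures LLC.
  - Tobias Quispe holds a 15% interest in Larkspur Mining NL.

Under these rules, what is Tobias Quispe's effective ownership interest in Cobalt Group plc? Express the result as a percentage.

Chain via Brightpath Pharma AG → Crosswind Textiles S.p.A. (R1): 50% × 61% × 21% = 6.405% of Cobalt Group plc.
Chain via Larkspur Mining NL → Granite Logistics SA (R1): 15% × 92% × 56% = 7.728% of Cobalt Group plc.
Aggregating (R2): 6.405% + 7.728% = 14.133%.

14.133%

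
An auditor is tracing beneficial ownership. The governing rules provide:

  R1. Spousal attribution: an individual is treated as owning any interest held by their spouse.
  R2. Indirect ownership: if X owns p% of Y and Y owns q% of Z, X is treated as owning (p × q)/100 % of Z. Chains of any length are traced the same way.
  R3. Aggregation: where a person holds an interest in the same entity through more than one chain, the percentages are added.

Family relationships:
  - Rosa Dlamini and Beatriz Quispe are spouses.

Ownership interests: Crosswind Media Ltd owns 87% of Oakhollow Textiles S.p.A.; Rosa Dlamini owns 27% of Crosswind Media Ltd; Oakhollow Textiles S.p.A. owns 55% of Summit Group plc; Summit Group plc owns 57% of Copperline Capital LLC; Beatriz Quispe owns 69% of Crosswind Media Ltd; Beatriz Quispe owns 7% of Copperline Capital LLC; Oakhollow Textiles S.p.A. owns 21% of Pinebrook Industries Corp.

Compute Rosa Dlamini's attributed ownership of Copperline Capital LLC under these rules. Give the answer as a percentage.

33.18352%

By spousal attribution (R1), Rosa Dlamini is treated as also owning Beatriz Quispe's interest in Crosswind Media Ltd, giving 27% + 69% = 96%.
By spousal attribution (R1), Rosa Dlamini is treated as owning Beatriz Quispe's 7% interest in Copperline Capital LLC.
Chain via Crosswind Media Ltd → Oakhollow Textiles S.p.A. → Summit Group plc (R2): 96% × 87% × 55% × 57% = 26.18352% of Copperline Capital LLC.
Direct interest in Copperline Capital LLC: 7%.
Aggregating (R3): 26.18352% + 7% = 33.18352%.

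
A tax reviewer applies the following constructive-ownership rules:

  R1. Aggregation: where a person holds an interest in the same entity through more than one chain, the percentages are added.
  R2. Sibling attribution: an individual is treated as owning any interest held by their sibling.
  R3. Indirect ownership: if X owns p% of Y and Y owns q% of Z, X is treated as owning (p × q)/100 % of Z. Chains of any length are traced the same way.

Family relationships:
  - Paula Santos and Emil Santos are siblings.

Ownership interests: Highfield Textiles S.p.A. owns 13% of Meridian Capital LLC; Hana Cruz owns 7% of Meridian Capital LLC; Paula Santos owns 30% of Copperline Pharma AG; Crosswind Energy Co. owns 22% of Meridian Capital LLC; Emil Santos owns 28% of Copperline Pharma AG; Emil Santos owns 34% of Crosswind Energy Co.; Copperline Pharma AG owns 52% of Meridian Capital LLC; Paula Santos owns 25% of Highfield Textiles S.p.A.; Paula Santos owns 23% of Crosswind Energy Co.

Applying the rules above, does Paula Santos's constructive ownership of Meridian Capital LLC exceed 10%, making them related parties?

By sibling attribution (R2), Paula Santos is treated as also owning Emil Santos's interest in Copperline Pharma AG, giving 30% + 28% = 58%.
By sibling attribution (R2), Paula Santos is treated as also owning Emil Santos's interest in Crosswind Energy Co, giving 23% + 34% = 57%.
Chain via Highfield Textiles S.p.A. (R3): 25% × 13% = 3.25% of Meridian Capital LLC.
Chain via Copperline Pharma AG (R3): 58% × 52% = 30.16% of Meridian Capital LLC.
Chain via Crosswind Energy Co. (R3): 57% × 22% = 12.54% of Meridian Capital LLC.
Aggregating (R1): 3.25% + 30.16% + 12.54% = 45.95%.
45.95% exceeds the 10% threshold, so Paula is a related party to Meridian Capital LLC.

Yes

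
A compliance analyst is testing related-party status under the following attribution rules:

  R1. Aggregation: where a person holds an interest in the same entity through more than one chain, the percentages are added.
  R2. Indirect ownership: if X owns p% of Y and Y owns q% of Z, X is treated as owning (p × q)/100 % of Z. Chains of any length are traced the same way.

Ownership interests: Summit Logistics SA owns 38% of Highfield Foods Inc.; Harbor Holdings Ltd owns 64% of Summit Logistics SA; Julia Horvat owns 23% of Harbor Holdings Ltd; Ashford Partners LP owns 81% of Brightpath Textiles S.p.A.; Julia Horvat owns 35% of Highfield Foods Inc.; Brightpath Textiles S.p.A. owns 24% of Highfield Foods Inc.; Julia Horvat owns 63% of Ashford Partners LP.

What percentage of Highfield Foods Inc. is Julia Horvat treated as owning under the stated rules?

Chain via Harbor Holdings Ltd → Summit Logistics SA (R2): 23% × 64% × 38% = 5.5936% of Highfield Foods Inc.
Chain via Ashford Partners LP → Brightpath Textiles S.p.A. (R2): 63% × 81% × 24% = 12.2472% of Highfield Foods Inc.
Direct interest in Highfield Foods Inc: 35%.
Aggregating (R1): 5.5936% + 12.2472% + 35% = 52.8408%.

52.8408%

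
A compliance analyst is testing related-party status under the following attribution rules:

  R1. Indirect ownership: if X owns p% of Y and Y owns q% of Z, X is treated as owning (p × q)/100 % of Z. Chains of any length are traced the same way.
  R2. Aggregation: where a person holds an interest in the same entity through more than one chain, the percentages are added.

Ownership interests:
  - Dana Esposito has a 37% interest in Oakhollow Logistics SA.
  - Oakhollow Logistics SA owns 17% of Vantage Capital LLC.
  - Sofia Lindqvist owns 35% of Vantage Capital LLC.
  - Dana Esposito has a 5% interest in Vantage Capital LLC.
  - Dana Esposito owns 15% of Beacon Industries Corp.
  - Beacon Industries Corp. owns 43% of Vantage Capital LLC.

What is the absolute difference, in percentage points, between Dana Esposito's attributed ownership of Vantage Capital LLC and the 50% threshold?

32.26

Chain via Beacon Industries Corp. (R1): 15% × 43% = 6.45% of Vantage Capital LLC.
Chain via Oakhollow Logistics SA (R1): 37% × 17% = 6.29% of Vantage Capital LLC.
Direct interest in Vantage Capital LLC: 5%.
Aggregating (R2): 6.45% + 6.29% + 5% = 17.74%.
17.74% falls short of the 50% threshold by 32.26 percentage points.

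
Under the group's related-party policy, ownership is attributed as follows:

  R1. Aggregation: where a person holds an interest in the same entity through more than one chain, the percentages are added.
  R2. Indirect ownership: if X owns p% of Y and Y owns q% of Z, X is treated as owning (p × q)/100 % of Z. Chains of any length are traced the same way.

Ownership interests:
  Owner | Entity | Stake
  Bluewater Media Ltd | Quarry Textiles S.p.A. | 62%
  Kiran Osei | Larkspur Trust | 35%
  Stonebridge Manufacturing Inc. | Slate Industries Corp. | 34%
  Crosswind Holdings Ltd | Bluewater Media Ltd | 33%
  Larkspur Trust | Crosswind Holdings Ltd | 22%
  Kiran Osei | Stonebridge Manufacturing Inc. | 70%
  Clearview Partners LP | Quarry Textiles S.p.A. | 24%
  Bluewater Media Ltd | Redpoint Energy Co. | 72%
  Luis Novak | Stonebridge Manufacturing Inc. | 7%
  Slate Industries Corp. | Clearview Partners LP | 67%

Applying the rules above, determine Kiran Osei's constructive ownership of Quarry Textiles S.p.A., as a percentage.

Chain via Larkspur Trust → Crosswind Holdings Ltd → Bluewater Media Ltd (R2): 35% × 22% × 33% × 62% = 1.57542% of Quarry Textiles S.p.A.
Chain via Stonebridge Manufacturing Inc. → Slate Industries Corp. → Clearview Partners LP (R2): 70% × 34% × 67% × 24% = 3.82704% of Quarry Textiles S.p.A.
Aggregating (R1): 1.57542% + 3.82704% = 5.40246%.

5.40246%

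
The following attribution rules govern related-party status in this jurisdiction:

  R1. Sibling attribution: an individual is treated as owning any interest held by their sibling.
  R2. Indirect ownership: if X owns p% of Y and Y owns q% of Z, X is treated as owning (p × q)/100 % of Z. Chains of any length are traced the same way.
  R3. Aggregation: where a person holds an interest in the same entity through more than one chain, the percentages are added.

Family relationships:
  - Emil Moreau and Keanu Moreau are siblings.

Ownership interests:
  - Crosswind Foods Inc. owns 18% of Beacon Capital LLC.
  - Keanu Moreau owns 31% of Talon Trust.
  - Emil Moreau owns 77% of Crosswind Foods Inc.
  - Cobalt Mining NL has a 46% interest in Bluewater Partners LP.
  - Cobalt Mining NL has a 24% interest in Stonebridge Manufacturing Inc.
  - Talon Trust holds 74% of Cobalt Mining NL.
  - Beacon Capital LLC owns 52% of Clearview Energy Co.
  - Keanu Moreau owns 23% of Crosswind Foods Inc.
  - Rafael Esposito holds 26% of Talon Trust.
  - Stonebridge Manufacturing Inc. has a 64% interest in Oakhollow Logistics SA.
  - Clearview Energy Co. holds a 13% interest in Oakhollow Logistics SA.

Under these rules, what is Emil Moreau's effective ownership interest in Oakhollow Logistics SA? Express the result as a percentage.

By sibling attribution (R1), Emil Moreau is treated as also owning Keanu Moreau's interest in Crosswind Foods Inc, giving 77% + 23% = 100%.
By sibling attribution (R1), Emil Moreau is treated as owning Keanu Moreau's 31% interest in Talon Trust.
Chain via Crosswind Foods Inc. → Beacon Capital LLC → Clearview Energy Co. (R2): 100% × 18% × 52% × 13% = 1.2168% of Oakhollow Logistics SA.
Chain via Talon Trust → Cobalt Mining NL → Stonebridge Manufacturing Inc. (R2): 31% × 74% × 24% × 64% = 3.523584% of Oakhollow Logistics SA.
Aggregating (R3): 1.2168% + 3.523584% = 4.740384%.

4.740384%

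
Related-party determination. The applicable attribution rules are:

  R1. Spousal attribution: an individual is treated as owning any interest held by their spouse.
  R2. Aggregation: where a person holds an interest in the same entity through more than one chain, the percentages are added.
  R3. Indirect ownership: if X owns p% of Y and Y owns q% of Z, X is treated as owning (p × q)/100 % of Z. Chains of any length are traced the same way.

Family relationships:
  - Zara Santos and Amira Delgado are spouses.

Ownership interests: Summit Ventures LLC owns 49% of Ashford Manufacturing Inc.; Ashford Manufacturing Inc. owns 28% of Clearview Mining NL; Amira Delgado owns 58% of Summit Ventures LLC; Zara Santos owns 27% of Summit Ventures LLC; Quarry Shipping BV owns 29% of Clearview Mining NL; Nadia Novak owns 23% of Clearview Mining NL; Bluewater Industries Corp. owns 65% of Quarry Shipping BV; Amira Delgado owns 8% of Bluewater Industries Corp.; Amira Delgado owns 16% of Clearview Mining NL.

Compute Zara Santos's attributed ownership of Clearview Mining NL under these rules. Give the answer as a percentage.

By spousal attribution (R1), Zara Santos is treated as also owning Amira Delgado's interest in Summit Ventures LLC, giving 27% + 58% = 85%.
By spousal attribution (R1), Zara Santos is treated as owning Amira Delgado's 8% interest in Bluewater Industries Corp.
By spousal attribution (R1), Zara Santos is treated as owning Amira Delgado's 16% interest in Clearview Mining NL.
Chain via Summit Ventures LLC → Ashford Manufacturing Inc. (R3): 85% × 49% × 28% = 11.662% of Clearview Mining NL.
Chain via Bluewater Industries Corp. → Quarry Shipping BV (R3): 8% × 65% × 29% = 1.508% of Clearview Mining NL.
Direct interest in Clearview Mining NL: 16%.
Aggregating (R2): 11.662% + 1.508% + 16% = 29.17%.

29.17%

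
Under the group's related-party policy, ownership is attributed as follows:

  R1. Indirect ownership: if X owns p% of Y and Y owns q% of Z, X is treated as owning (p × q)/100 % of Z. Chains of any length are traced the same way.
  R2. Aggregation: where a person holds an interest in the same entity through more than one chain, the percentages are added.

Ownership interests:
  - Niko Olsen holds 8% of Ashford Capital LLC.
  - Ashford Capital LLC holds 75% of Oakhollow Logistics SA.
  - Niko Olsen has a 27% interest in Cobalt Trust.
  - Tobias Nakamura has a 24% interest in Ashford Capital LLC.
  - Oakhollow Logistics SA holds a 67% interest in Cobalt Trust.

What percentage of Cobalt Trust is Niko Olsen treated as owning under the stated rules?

Chain via Ashford Capital LLC → Oakhollow Logistics SA (R1): 8% × 75% × 67% = 4.02% of Cobalt Trust.
Direct interest in Cobalt Trust: 27%.
Aggregating (R2): 4.02% + 27% = 31.02%.

31.02%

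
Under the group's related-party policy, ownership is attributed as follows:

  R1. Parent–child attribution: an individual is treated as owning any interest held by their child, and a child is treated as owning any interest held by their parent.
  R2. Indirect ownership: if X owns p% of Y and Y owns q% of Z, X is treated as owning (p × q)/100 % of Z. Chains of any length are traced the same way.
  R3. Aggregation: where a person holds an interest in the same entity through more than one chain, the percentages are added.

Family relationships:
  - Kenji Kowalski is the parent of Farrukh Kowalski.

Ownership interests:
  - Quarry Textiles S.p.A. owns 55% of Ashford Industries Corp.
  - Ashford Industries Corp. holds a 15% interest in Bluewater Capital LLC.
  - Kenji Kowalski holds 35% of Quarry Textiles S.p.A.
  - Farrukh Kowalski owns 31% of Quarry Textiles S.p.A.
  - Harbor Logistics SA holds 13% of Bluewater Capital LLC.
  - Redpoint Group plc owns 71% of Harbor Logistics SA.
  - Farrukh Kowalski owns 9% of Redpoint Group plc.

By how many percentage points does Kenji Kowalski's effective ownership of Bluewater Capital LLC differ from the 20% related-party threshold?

13.7243

By parent–child attribution (R1), Kenji Kowalski is treated as also owning Farrukh Kowalski's interest in Quarry Textiles S.p.A, giving 35% + 31% = 66%.
By parent–child attribution (R1), Kenji Kowalski is treated as owning Farrukh Kowalski's 9% interest in Redpoint Group plc.
Chain via Quarry Textiles S.p.A. → Ashford Industries Corp. (R2): 66% × 55% × 15% = 5.445% of Bluewater Capital LLC.
Chain via Redpoint Group plc → Harbor Logistics SA (R2): 9% × 71% × 13% = 0.8307% of Bluewater Capital LLC.
Aggregating (R3): 5.445% + 0.8307% = 6.2757%.
6.2757% falls short of the 20% threshold by 13.7243 percentage points.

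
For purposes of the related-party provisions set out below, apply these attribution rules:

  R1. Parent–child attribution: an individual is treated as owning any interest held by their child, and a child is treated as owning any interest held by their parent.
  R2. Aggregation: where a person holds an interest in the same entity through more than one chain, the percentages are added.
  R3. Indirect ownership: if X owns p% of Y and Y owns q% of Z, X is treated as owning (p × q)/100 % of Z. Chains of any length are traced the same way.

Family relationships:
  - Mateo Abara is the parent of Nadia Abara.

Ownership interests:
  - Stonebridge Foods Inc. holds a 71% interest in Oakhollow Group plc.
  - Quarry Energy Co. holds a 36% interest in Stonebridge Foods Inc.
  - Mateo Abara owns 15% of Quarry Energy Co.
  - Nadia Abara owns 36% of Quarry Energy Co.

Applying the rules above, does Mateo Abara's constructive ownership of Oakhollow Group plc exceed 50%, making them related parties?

By parent–child attribution (R1), Mateo Abara is treated as also owning Nadia Abara's interest in Quarry Energy Co, giving 15% + 36% = 51%.
Chain via Quarry Energy Co. → Stonebridge Foods Inc. (R3): 51% × 36% × 71% = 13.0356% of Oakhollow Group plc.
13.0356% does not exceed the 50% threshold, so Mateo is not a related party to Oakhollow Group plc.

No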